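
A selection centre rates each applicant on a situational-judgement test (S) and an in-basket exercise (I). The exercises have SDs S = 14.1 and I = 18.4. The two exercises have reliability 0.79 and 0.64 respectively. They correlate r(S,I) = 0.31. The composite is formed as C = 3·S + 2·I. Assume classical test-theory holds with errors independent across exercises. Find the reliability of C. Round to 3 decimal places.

Var(C) = 3²·14.1² + 2²·18.4² + 2·[6·14.1·18.4·0.31] = 3143.53 + 965.117 = 4108.65.
Under uncorrelated errors the observed covariances equal the true-score covariances, so only the own-variance terms attenuate.
True-score variance = [3²·14.1²·0.79 + 2²·18.4²·0.64] + 965.117 = 2280.25 + 965.117 = 3245.37.
Reliability = 3245.37 / 4108.65 = 0.790.

0.790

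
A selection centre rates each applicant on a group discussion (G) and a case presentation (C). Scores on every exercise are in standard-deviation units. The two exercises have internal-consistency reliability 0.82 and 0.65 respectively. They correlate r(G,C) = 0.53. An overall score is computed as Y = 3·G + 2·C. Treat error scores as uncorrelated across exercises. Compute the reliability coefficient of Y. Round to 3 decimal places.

Var(Y) = 3² + 2² + 2·[6·0.53] = 13 + 6.36 = 19.36.
Under uncorrelated errors the observed covariances equal the true-score covariances, so only the own-variance terms attenuate.
True-score variance = [3²·0.82 + 2²·0.65] + 6.36 = 9.98 + 6.36 = 16.34.
Reliability = 16.34 / 19.36 = 0.844.

0.844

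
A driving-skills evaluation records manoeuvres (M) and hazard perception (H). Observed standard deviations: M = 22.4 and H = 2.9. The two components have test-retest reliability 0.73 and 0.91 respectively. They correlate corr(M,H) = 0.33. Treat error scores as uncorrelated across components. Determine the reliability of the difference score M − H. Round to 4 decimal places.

0.7085

Var(M−H) = 22.4² + 2.9² − 2·22.4·2.9·0.33 = 510.17 − 42.8736 = 467.296.
Under uncorrelated errors the observed covariances equal the true-score covariances, so only the own-variance terms attenuate.
True-score variance = [22.4²·0.73 + 2.9²·0.91] − 42.8736 = 373.938 − 42.8736 = 331.064.
Reliability = 331.064 / 467.296 = 0.7085.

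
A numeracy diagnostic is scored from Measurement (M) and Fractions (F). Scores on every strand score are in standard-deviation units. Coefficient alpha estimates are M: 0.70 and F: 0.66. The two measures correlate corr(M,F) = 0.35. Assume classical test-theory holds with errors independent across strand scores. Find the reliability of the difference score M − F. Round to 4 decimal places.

0.5077

Var(M−F) = 1 + 1 − 2·0.35 = 2 − 0.7 = 1.3.
Under uncorrelated errors the observed covariances equal the true-score covariances, so only the own-variance terms attenuate.
True-score variance = [0.70 + 0.66] − 0.7 = 1.36 − 0.7 = 0.66.
Reliability = 0.66 / 1.3 = 0.5077.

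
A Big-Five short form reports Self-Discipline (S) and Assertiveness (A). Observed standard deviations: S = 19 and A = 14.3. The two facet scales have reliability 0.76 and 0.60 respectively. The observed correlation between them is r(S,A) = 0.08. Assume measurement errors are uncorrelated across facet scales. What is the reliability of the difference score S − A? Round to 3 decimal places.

Var(S−A) = 19² + 14.3² − 2·19·14.3·0.08 = 565.49 − 43.472 = 522.018.
Under uncorrelated errors the observed covariances equal the true-score covariances, so only the own-variance terms attenuate.
True-score variance = [19²·0.76 + 14.3²·0.60] − 43.472 = 397.054 − 43.472 = 353.582.
Reliability = 353.582 / 522.018 = 0.677.

0.677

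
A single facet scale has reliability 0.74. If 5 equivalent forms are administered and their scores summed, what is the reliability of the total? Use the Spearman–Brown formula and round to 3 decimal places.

0.934

ρ_k = kρ / (1 + (k−1)ρ) = 5·0.74 / (1 + 4·0.74) = 3.700 / 3.960 = 0.934.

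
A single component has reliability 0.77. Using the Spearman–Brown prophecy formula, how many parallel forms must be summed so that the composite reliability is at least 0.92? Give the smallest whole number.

k ≥ ρ*(1−ρ₁)/(ρ₁(1−ρ*)) = 0.92·0.23 / (0.77·0.08) = 3.435.
Smallest integer k = 4.

4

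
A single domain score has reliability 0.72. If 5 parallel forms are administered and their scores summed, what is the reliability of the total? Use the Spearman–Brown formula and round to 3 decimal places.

0.928

ρ_k = kρ / (1 + (k−1)ρ) = 5·0.72 / (1 + 4·0.72) = 3.600 / 3.880 = 0.928.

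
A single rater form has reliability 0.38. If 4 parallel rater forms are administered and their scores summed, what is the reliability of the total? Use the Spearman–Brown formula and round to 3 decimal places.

ρ_k = kρ / (1 + (k−1)ρ) = 4·0.38 / (1 + 3·0.38) = 1.520 / 2.140 = 0.710.

0.710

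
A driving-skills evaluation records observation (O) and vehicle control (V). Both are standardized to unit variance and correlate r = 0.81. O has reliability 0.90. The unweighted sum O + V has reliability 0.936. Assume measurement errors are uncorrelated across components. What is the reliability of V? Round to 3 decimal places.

0.868

Var(O+V) = 2 + 2·0.81 = 3.620.
True-score variance = ρ_O + ρ_V + 2·0.81, so 0.936 = (0.90 + ρ_V + 1.62) / 3.620.
ρ_V = 0.936·3.620 − 0.90 − 1.62 = 0.868.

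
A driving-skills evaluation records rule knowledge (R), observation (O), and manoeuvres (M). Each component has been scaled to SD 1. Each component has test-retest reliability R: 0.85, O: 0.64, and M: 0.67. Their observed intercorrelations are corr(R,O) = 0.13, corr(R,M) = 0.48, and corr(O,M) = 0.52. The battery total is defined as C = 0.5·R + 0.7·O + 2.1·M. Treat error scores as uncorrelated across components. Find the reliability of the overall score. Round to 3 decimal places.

Var(C) = 0.5² + 0.7² + 2.1² + 2·[0.35·0.13 + 1.05·0.48 + 1.47·0.52] = 5.15 + 2.6278 = 7.7778.
Because errors are independent across components, Cov(Tᵢ,Tⱼ) = Cov(Xᵢ,Xⱼ); the off-diagonal part of the true-score variance is the same as above.
True-score variance = [0.5²·0.85 + 0.7²·0.64 + 2.1²·0.67] + 2.6278 = 3.4808 + 2.6278 = 6.1086.
Reliability = 6.1086 / 7.7778 = 0.785.

0.785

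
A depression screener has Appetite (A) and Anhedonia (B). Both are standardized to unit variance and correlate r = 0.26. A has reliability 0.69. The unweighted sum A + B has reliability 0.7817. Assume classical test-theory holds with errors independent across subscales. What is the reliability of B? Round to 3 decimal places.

0.760

Var(A+B) = 2 + 2·0.26 = 2.520.
True-score variance = ρ_A + ρ_B + 2·0.26, so 0.7817 = (0.69 + ρ_B + 0.52) / 2.520.
ρ_B = 0.7817·2.520 − 0.69 − 0.52 = 0.760.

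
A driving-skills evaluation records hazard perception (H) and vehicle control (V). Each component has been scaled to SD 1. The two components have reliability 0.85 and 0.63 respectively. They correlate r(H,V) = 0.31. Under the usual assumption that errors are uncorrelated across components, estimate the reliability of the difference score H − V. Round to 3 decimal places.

Var(H−V) = 1 + 1 − 2·0.31 = 2 − 0.62 = 1.38.
With uncorrelated errors the cross-covariances are all true-score covariance, so they carry over unchanged; only the diagonal terms shrink to ρᵢσᵢ².
True-score variance = [0.85 + 0.63] − 0.62 = 1.48 − 0.62 = 0.86.
Reliability = 0.86 / 1.38 = 0.623.

0.623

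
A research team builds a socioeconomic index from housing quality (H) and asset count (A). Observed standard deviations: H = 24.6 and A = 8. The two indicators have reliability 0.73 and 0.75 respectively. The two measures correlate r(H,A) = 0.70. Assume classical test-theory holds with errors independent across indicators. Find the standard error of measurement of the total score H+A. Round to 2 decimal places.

Var(total) = 669.16 + 275.52 = 944.68.
True-score variance = 489.767 + 275.52 = 765.287, so reliability = 0.8101.
Error variance = 944.68 − 765.287 = 179.393; SEM = √179.393 = 13.39.

13.39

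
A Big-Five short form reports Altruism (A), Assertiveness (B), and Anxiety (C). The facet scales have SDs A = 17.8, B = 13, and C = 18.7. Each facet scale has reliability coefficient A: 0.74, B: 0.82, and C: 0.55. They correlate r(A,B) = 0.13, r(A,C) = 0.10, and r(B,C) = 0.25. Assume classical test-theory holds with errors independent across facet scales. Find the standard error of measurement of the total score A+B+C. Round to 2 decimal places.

16.44

Var(total) = 835.53 + 248.286 = 1083.82.
True-score variance = 565.371 + 248.286 = 813.657, so reliability = 0.7507.
Error variance = 1083.82 − 813.657 = 270.159; SEM = √270.159 = 16.44.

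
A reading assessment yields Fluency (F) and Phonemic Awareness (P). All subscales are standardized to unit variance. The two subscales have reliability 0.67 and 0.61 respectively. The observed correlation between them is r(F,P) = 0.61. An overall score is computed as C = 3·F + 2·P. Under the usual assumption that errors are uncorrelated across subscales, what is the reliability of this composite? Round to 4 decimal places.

0.7771

Var(C) = 3² + 2² + 2·[6·0.61] = 13 + 7.32 = 20.32.
Under uncorrelated errors the observed covariances equal the true-score covariances, so only the own-variance terms attenuate.
True-score variance = [3²·0.67 + 2²·0.61] + 7.32 = 8.47 + 7.32 = 15.79.
Reliability = 15.79 / 20.32 = 0.7771.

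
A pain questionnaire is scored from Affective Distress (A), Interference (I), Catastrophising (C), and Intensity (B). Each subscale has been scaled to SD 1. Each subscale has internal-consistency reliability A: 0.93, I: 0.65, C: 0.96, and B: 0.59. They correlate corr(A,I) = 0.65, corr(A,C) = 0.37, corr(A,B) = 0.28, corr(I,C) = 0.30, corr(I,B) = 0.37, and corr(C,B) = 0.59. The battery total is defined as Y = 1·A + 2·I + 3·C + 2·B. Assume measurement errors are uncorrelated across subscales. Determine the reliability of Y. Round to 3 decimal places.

Var(Y) = 1 + 2² + 3² + 2² + 2·[2·0.65 + 3·0.37 + 2·0.28 + 6·0.30 + 4·0.37 + 6·0.59] = 18 + 19.58 = 37.58.
With uncorrelated errors the cross-covariances are all true-score covariance, so they carry over unchanged; only the diagonal terms shrink to ρᵢσᵢ².
True-score variance = [0.93 + 2²·0.65 + 3²·0.96 + 2²·0.59] + 19.58 = 14.53 + 19.58 = 34.11.
Reliability = 34.11 / 37.58 = 0.908.

0.908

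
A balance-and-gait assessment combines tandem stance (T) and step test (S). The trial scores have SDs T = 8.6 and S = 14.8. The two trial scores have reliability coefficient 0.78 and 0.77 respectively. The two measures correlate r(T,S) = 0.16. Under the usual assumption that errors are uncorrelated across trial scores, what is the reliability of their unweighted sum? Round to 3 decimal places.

Var(T+S) = 8.6² + 14.8² + 2·[8.6·14.8·0.16] = 293 + 40.7296 = 333.73.
Under uncorrelated errors the observed covariances equal the true-score covariances, so only the own-variance terms attenuate.
True-score variance = [8.6²·0.78 + 14.8²·0.77] + 40.7296 = 226.35 + 40.7296 = 267.079.
Reliability = 267.079 / 333.73 = 0.800.

0.800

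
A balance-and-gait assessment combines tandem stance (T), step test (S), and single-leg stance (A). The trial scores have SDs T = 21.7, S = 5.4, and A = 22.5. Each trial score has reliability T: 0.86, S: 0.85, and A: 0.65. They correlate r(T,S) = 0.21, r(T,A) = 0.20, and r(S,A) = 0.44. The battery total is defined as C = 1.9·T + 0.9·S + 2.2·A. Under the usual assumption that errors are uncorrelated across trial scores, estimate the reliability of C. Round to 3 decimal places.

0.792

Var(C) = 1.9²·21.7² + 0.9²·5.4² + 2.2²·22.5² + 2·[1.71·21.7·5.4·0.21 + 4.18·21.7·22.5·0.20 + 1.98·5.4·22.5·0.44] = 4173.78 + 1112.21 = 5286.
Because errors are independent across components, Cov(Tᵢ,Tⱼ) = Cov(Xᵢ,Xⱼ); the off-diagonal part of the true-score variance is the same as above.
True-score variance = [1.9²·21.7²·0.86 + 0.9²·5.4²·0.85 + 2.2²·22.5²·0.65] + 1112.21 = 3074.66 + 1112.21 = 4186.88.
Reliability = 4186.88 / 5286 = 0.792.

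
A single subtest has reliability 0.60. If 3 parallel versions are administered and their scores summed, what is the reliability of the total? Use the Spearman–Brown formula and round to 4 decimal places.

ρ_k = kρ / (1 + (k−1)ρ) = 3·0.60 / (1 + 2·0.60) = 1.800 / 2.200 = 0.8182.

0.8182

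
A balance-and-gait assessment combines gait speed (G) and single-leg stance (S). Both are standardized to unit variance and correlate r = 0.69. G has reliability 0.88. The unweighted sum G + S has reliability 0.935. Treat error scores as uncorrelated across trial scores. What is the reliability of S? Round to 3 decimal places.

Var(G+S) = 2 + 2·0.69 = 3.380.
True-score variance = ρ_G + ρ_S + 2·0.69, so 0.935 = (0.88 + ρ_S + 1.38) / 3.380.
ρ_S = 0.935·3.380 − 0.88 − 1.38 = 0.900.

0.900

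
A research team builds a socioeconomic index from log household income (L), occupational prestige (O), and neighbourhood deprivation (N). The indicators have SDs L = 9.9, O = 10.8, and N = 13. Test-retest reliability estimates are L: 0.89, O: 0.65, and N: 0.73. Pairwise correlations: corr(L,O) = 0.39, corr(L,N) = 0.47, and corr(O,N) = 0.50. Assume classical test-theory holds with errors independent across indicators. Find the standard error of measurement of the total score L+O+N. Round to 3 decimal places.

Var(total) = 383.65 + 344.776 = 728.426.
True-score variance = 286.415 + 344.776 = 631.191, so reliability = 0.8665.
Error variance = 728.426 − 631.191 = 97.2351; SEM = √97.2351 = 9.861.

9.861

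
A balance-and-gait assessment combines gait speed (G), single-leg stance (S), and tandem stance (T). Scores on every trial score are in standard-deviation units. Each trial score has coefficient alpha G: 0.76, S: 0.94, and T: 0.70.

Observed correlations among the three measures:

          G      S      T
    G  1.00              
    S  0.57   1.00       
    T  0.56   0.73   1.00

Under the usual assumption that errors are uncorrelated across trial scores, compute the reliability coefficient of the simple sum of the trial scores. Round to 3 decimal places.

Var(G+S+T) = 3 + 2·[0.57 + 0.56 + 0.73] = 3 + 3.72 = 6.72.
With uncorrelated errors the cross-covariances are all true-score covariance, so they carry over unchanged; only the diagonal terms shrink to ρᵢσᵢ².
True-score variance = [0.76 + 0.94 + 0.70] + 3.72 = 2.4 + 3.72 = 6.12.
Reliability = 6.12 / 6.72 = 0.911.

0.911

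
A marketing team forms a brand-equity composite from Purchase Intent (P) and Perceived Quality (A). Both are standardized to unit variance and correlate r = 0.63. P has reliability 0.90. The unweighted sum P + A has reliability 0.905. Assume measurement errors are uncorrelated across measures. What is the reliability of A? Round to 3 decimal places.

Var(P+A) = 2 + 2·0.63 = 3.260.
True-score variance = ρ_P + ρ_A + 2·0.63, so 0.905 = (0.90 + ρ_A + 1.26) / 3.260.
ρ_A = 0.905·3.260 − 0.90 − 1.26 = 0.790.

0.790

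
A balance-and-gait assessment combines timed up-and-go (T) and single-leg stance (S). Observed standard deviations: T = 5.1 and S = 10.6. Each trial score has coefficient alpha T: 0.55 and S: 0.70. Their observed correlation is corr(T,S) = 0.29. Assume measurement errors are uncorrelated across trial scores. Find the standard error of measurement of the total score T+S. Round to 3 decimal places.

Var(total) = 138.37 + 31.3548 = 169.725.
True-score variance = 92.9575 + 31.3548 = 124.312, so reliability = 0.7324.
Error variance = 169.725 − 124.312 = 45.4125; SEM = √45.4125 = 6.739.

6.739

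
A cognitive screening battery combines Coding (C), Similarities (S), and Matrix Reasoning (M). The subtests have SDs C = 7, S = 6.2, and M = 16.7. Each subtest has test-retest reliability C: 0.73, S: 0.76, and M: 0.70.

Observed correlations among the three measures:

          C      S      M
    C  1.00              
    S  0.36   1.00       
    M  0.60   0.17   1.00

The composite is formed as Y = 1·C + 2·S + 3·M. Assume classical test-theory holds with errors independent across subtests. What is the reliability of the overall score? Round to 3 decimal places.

0.764

Var(Y) = 7² + 2²·6.2² + 3²·16.7² + 2·[2·7·6.2·0.36 + 3·7·16.7·0.60 + 6·6.2·16.7·0.17] = 2712.77 + 694.558 = 3407.33.
Under uncorrelated errors the observed covariances equal the true-score covariances, so only the own-variance terms attenuate.
True-score variance = [7²·0.73 + 2²·6.2²·0.76 + 3²·16.7²·0.70] + 694.558 = 1909.63 + 694.558 = 2604.19.
Reliability = 2604.19 / 3407.33 = 0.764.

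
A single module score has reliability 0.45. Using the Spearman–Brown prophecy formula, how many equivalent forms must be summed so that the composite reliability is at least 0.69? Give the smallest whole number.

k ≥ ρ*(1−ρ₁)/(ρ₁(1−ρ*)) = 0.69·0.55 / (0.45·0.31) = 2.720.
Smallest integer k = 3.

3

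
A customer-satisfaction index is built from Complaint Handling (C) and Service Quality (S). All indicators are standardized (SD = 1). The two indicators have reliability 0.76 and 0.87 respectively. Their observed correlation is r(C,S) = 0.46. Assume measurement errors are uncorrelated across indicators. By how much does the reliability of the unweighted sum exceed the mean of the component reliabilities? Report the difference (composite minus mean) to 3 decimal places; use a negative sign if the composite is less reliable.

Var(sum) = 2 + 0.92 = 2.92; true-score variance = 1.63 + 0.92 = 2.55; composite reliability = 0.8733.
Mean component reliability = 0.8150.
Difference = 0.8733 − 0.8150 = 0.058.

0.058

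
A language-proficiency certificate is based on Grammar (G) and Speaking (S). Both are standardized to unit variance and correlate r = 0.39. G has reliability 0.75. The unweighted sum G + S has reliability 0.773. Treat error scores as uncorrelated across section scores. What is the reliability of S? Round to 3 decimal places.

0.619

Var(G+S) = 2 + 2·0.39 = 2.780.
True-score variance = ρ_G + ρ_S + 2·0.39, so 0.773 = (0.75 + ρ_S + 0.78) / 2.780.
ρ_S = 0.773·2.780 − 0.75 − 0.78 = 0.619.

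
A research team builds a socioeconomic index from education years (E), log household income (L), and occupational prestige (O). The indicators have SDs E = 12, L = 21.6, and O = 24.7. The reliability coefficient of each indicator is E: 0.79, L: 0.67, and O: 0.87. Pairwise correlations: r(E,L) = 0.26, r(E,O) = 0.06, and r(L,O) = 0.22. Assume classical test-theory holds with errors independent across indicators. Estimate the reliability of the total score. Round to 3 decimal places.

Var(E+L+O) = 12² + 21.6² + 24.7² + 2·[12·21.6·0.26 + 12·24.7·0.06 + 21.6·24.7·0.22] = 1220.65 + 405.101 = 1625.75.
Because errors are independent across components, Cov(Tᵢ,Tⱼ) = Cov(Xᵢ,Xⱼ); the off-diagonal part of the true-score variance is the same as above.
True-score variance = [12²·0.79 + 21.6²·0.67 + 24.7²·0.87] + 405.101 = 957.134 + 405.101 = 1362.23.
Reliability = 1362.23 / 1625.75 = 0.838.

0.838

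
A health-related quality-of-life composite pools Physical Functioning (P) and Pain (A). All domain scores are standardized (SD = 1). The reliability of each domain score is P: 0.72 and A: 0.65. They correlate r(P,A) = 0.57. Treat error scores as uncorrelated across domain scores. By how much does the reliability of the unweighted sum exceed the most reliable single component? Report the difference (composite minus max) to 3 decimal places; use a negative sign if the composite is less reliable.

Var(sum) = 2 + 1.14 = 3.14; true-score variance = 1.37 + 1.14 = 2.51; composite reliability = 0.7994.
Max component reliability = 0.7200.
Difference = 0.7994 − 0.7200 = 0.079.

0.079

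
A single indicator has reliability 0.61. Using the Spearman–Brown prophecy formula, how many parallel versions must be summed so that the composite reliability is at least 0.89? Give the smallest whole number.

6

k ≥ ρ*(1−ρ₁)/(ρ₁(1−ρ*)) = 0.89·0.39 / (0.61·0.11) = 5.173.
Smallest integer k = 6.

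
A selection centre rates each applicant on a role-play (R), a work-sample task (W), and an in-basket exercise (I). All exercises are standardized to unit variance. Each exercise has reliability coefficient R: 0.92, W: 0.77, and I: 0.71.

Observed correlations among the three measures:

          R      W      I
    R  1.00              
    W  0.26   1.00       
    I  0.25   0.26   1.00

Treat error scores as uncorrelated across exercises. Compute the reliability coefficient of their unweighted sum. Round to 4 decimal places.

0.8678

Var(R+W+I) = 3 + 2·[0.26 + 0.25 + 0.26] = 3 + 1.54 = 4.54.
Under uncorrelated errors the observed covariances equal the true-score covariances, so only the own-variance terms attenuate.
True-score variance = [0.92 + 0.77 + 0.71] + 1.54 = 2.4 + 1.54 = 3.94.
Reliability = 3.94 / 4.54 = 0.8678.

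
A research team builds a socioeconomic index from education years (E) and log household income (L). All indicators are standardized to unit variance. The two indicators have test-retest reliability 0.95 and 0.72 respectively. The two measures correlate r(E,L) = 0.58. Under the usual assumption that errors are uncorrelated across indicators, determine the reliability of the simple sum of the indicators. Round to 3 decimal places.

Var(E+L) = 2 + 2·[0.58] = 2 + 1.16 = 3.16.
Because errors are independent across components, Cov(Tᵢ,Tⱼ) = Cov(Xᵢ,Xⱼ); the off-diagonal part of the true-score variance is the same as above.
True-score variance = [0.95 + 0.72] + 1.16 = 1.67 + 1.16 = 2.83.
Reliability = 2.83 / 3.16 = 0.896.

0.896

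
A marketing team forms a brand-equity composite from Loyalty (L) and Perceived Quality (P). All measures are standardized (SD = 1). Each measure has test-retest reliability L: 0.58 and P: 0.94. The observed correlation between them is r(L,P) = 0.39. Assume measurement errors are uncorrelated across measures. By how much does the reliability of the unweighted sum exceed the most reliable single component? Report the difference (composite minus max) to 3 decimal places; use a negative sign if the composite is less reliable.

Var(sum) = 2 + 0.78 = 2.78; true-score variance = 1.52 + 0.78 = 2.3; composite reliability = 0.8273.
Max component reliability = 0.9400.
Difference = 0.8273 − 0.9400 = -0.113.

-0.113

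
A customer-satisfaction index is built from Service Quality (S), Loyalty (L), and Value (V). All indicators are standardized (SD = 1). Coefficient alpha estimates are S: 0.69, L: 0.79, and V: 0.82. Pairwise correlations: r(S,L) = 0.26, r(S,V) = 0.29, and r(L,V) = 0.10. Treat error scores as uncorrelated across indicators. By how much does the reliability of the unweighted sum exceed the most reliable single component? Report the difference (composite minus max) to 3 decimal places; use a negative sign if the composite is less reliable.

Var(sum) = 3 + 1.3 = 4.3; true-score variance = 2.3 + 1.3 = 3.6; composite reliability = 0.8372.
Max component reliability = 0.8200.
Difference = 0.8372 − 0.8200 = 0.017.

0.017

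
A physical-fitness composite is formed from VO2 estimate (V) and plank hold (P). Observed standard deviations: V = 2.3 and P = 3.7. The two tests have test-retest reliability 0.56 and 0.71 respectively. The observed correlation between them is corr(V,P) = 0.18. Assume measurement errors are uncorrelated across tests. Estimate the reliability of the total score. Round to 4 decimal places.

Var(V+P) = 2.3² + 3.7² + 2·[2.3·3.7·0.18] = 18.98 + 3.0636 = 22.0436.
With uncorrelated errors the cross-covariances are all true-score covariance, so they carry over unchanged; only the diagonal terms shrink to ρᵢσᵢ².
True-score variance = [2.3²·0.56 + 3.7²·0.71] + 3.0636 = 12.6823 + 3.0636 = 15.7459.
Reliability = 15.7459 / 22.0436 = 0.7143.

0.7143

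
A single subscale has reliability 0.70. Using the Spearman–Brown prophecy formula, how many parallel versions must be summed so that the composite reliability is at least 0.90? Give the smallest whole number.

4

k ≥ ρ*(1−ρ₁)/(ρ₁(1−ρ*)) = 0.90·0.30 / (0.70·0.10) = 3.857.
Smallest integer k = 4.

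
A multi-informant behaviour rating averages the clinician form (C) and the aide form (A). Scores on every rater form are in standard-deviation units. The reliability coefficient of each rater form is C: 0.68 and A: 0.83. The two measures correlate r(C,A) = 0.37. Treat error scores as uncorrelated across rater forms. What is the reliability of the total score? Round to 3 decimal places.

Var(C+A) = 2 + 2·[0.37] = 2 + 0.74 = 2.74.
With uncorrelated errors the cross-covariances are all true-score covariance, so they carry over unchanged; only the diagonal terms shrink to ρᵢσᵢ².
True-score variance = [0.68 + 0.83] + 0.74 = 1.51 + 0.74 = 2.25.
Reliability = 2.25 / 2.74 = 0.821.

0.821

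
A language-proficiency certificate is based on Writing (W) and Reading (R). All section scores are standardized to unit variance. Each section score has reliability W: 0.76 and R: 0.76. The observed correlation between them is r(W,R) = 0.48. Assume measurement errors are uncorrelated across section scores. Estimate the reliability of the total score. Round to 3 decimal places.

Var(W+R) = 2 + 2·[0.48] = 2 + 0.96 = 2.96.
Because errors are independent across components, Cov(Tᵢ,Tⱼ) = Cov(Xᵢ,Xⱼ); the off-diagonal part of the true-score variance is the same as above.
True-score variance = [0.76 + 0.76] + 0.96 = 1.52 + 0.96 = 2.48.
Reliability = 2.48 / 2.96 = 0.838.

0.838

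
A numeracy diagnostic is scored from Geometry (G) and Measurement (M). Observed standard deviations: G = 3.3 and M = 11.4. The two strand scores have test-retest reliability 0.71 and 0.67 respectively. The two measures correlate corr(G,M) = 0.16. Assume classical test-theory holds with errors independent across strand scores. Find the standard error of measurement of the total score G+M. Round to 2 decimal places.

Var(total) = 140.85 + 12.0384 = 152.888.
True-score variance = 94.8051 + 12.0384 = 106.844, so reliability = 0.6988.
Error variance = 152.888 − 106.844 = 46.0449; SEM = √46.0449 = 6.79.

6.79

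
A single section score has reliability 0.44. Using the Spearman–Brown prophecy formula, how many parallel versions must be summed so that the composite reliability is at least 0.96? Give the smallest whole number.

k ≥ ρ*(1−ρ₁)/(ρ₁(1−ρ*)) = 0.96·0.56 / (0.44·0.04) = 30.545.
Smallest integer k = 31.

31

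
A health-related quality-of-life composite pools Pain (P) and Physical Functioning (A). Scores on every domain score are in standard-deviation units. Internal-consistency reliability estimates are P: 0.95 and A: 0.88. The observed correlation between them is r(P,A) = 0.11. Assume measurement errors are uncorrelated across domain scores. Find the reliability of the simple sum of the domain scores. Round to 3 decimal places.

Var(P+A) = 2 + 2·[0.11] = 2 + 0.22 = 2.22.
Under uncorrelated errors the observed covariances equal the true-score covariances, so only the own-variance terms attenuate.
True-score variance = [0.95 + 0.88] + 0.22 = 1.83 + 0.22 = 2.05.
Reliability = 2.05 / 2.22 = 0.923.

0.923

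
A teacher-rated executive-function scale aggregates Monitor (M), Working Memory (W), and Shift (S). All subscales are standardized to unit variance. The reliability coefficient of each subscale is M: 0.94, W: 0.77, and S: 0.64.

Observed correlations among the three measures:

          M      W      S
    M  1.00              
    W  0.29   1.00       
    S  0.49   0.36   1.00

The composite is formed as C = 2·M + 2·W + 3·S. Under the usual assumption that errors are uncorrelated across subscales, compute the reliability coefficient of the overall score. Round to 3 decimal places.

Var(C) = 2² + 2² + 3² + 2·[4·0.29 + 6·0.49 + 6·0.36] = 17 + 12.52 = 29.52.
Because errors are independent across components, Cov(Tᵢ,Tⱼ) = Cov(Xᵢ,Xⱼ); the off-diagonal part of the true-score variance is the same as above.
True-score variance = [2²·0.94 + 2²·0.77 + 3²·0.64] + 12.52 = 12.6 + 12.52 = 25.12.
Reliability = 25.12 / 29.52 = 0.851.

0.851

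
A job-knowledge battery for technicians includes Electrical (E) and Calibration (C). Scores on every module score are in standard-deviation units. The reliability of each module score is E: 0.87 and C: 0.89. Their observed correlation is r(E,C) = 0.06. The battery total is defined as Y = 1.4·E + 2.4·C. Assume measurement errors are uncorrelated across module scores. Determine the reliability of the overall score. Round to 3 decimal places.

Var(Y) = 1.4² + 2.4² + 2·[3.36·0.06] = 7.72 + 0.4032 = 8.1232.
Under uncorrelated errors the observed covariances equal the true-score covariances, so only the own-variance terms attenuate.
True-score variance = [1.4²·0.87 + 2.4²·0.89] + 0.4032 = 6.8316 + 0.4032 = 7.2348.
Reliability = 7.2348 / 8.1232 = 0.891.

0.891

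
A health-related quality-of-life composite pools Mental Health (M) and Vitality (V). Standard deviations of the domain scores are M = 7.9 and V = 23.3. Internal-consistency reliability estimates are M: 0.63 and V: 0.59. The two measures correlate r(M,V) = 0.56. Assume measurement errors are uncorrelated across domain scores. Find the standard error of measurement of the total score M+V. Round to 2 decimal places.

15.67

Var(total) = 605.3 + 206.158 = 811.458.
True-score variance = 359.623 + 206.158 = 565.782, so reliability = 0.6972.
Error variance = 811.458 − 565.782 = 245.677; SEM = √245.677 = 15.67.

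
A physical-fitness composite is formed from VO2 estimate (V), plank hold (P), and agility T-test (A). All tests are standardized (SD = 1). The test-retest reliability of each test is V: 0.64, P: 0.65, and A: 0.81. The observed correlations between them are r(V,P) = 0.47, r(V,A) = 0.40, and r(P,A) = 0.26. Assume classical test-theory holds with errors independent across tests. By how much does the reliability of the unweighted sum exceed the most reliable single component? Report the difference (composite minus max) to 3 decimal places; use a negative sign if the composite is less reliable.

0.019

Var(sum) = 3 + 2.26 = 5.26; true-score variance = 2.1 + 2.26 = 4.36; composite reliability = 0.8289.
Max component reliability = 0.8100.
Difference = 0.8289 − 0.8100 = 0.019.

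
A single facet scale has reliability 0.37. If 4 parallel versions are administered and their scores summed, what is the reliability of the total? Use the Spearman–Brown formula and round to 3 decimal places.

0.701

ρ_k = kρ / (1 + (k−1)ρ) = 4·0.37 / (1 + 3·0.37) = 1.480 / 2.110 = 0.701.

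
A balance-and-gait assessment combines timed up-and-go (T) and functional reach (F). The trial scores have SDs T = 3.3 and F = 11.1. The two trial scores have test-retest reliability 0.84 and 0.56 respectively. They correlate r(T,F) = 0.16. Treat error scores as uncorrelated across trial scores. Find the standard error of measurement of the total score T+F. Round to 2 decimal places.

7.48

Var(total) = 134.1 + 11.7216 = 145.822.
True-score variance = 78.1452 + 11.7216 = 89.8668, so reliability = 0.6163.
Error variance = 145.822 − 89.8668 = 55.9548; SEM = √55.9548 = 7.48.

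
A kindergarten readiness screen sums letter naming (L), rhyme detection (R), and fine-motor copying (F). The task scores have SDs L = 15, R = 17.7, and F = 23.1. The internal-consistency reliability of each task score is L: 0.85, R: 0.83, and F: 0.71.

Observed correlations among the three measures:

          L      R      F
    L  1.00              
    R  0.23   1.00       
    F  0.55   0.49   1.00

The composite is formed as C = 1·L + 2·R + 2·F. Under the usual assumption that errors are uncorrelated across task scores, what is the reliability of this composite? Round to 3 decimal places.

0.861

Var(C) = 15² + 2²·17.7² + 2²·23.1² + 2·[2·15·17.7·0.23 + 2·15·23.1·0.55 + 4·17.7·23.1·0.49] = 3612.6 + 2609.33 = 6221.93.
With uncorrelated errors the cross-covariances are all true-score covariance, so they carry over unchanged; only the diagonal terms shrink to ρᵢσᵢ².
True-score variance = [15²·0.85 + 2²·17.7²·0.83 + 2²·23.1²·0.71] + 2609.33 = 2746.83 + 2609.33 = 5356.16.
Reliability = 5356.16 / 6221.93 = 0.861.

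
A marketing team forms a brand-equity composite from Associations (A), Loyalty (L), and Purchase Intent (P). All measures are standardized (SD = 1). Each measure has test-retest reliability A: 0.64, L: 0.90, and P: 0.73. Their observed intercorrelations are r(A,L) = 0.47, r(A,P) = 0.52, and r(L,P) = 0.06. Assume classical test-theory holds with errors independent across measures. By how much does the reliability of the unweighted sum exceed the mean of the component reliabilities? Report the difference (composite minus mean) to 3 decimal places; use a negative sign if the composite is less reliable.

0.100

Var(sum) = 3 + 2.1 = 5.1; true-score variance = 2.27 + 2.1 = 4.37; composite reliability = 0.8569.
Mean component reliability = 0.7567.
Difference = 0.8569 − 0.7567 = 0.100.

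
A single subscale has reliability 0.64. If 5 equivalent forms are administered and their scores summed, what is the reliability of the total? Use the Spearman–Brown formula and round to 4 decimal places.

ρ_k = kρ / (1 + (k−1)ρ) = 5·0.64 / (1 + 4·0.64) = 3.200 / 3.560 = 0.8989.

0.8989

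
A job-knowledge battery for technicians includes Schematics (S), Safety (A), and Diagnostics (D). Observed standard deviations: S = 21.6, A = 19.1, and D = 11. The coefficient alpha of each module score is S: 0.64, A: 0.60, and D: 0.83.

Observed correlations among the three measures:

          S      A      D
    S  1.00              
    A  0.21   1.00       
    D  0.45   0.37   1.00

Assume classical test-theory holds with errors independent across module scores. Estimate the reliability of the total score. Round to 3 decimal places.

0.776

Var(S+A+D) = 21.6² + 19.1² + 11² + 2·[21.6·19.1·0.21 + 21.6·11·0.45 + 19.1·11·0.37] = 952.37 + 542.589 = 1494.96.
Under uncorrelated errors the observed covariances equal the true-score covariances, so only the own-variance terms attenuate.
True-score variance = [21.6²·0.64 + 19.1²·0.60 + 11²·0.83] + 542.589 = 617.914 + 542.589 = 1160.5.
Reliability = 1160.5 / 1494.96 = 0.776.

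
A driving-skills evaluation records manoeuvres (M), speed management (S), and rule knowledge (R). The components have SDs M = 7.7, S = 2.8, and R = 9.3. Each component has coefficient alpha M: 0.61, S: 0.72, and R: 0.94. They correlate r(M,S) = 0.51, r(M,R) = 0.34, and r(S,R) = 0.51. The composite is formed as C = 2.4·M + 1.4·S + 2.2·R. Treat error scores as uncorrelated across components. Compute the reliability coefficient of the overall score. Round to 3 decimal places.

Var(C) = 2.4²·7.7² + 1.4²·2.8² + 2.2²·9.3² + 2·[3.36·7.7·2.8·0.51 + 5.28·7.7·9.3·0.34 + 3.08·2.8·9.3·0.51] = 775.488 + 412.806 = 1188.29.
Under uncorrelated errors the observed covariances equal the true-score covariances, so only the own-variance terms attenuate.
True-score variance = [2.4²·7.7²·0.61 + 1.4²·2.8²·0.72 + 2.2²·9.3²·0.94] + 412.806 = 612.88 + 412.806 = 1025.69.
Reliability = 1025.69 / 1188.29 = 0.863.

0.863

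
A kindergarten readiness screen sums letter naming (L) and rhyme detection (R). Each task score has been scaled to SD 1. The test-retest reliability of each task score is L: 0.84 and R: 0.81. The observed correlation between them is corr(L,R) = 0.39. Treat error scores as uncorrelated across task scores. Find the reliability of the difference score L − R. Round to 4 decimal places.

Var(L−R) = 1 + 1 − 2·0.39 = 2 − 0.78 = 1.22.
With uncorrelated errors the cross-covariances are all true-score covariance, so they carry over unchanged; only the diagonal terms shrink to ρᵢσᵢ².
True-score variance = [0.84 + 0.81] − 0.78 = 1.65 − 0.78 = 0.87.
Reliability = 0.87 / 1.22 = 0.7131.

0.7131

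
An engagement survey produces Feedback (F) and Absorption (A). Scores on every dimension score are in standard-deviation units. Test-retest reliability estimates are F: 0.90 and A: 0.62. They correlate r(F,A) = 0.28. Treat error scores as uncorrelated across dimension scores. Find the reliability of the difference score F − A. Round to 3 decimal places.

0.667

Var(F−A) = 1 + 1 − 2·0.28 = 2 − 0.56 = 1.44.
With uncorrelated errors the cross-covariances are all true-score covariance, so they carry over unchanged; only the diagonal terms shrink to ρᵢσᵢ².
True-score variance = [0.90 + 0.62] − 0.56 = 1.52 − 0.56 = 0.96.
Reliability = 0.96 / 1.44 = 0.667.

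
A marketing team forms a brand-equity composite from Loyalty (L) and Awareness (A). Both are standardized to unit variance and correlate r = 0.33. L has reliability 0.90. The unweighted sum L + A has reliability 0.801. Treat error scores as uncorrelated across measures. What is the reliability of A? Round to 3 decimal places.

0.571

Var(L+A) = 2 + 2·0.33 = 2.660.
True-score variance = ρ_L + ρ_A + 2·0.33, so 0.801 = (0.90 + ρ_A + 0.66) / 2.660.
ρ_A = 0.801·2.660 − 0.90 − 0.66 = 0.571.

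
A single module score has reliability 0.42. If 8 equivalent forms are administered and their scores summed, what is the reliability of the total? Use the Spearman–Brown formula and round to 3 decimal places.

0.853

ρ_k = kρ / (1 + (k−1)ρ) = 8·0.42 / (1 + 7·0.42) = 3.360 / 3.940 = 0.853.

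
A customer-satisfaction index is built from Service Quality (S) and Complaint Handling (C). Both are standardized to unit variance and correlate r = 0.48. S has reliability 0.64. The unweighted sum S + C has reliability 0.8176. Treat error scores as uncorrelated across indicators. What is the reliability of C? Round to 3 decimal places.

Var(S+C) = 2 + 2·0.48 = 2.960.
True-score variance = ρ_S + ρ_C + 2·0.48, so 0.8176 = (0.64 + ρ_C + 0.96) / 2.960.
ρ_C = 0.8176·2.960 − 0.64 − 0.96 = 0.820.

0.820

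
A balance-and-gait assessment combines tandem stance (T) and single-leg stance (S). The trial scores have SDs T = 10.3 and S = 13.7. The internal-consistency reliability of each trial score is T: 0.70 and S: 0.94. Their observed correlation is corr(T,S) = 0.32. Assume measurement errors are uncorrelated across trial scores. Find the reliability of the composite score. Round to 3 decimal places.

Var(T+S) = 10.3² + 13.7² + 2·[10.3·13.7·0.32] = 293.78 + 90.3104 = 384.09.
Under uncorrelated errors the observed covariances equal the true-score covariances, so only the own-variance terms attenuate.
True-score variance = [10.3²·0.70 + 13.7²·0.94] + 90.3104 = 250.692 + 90.3104 = 341.002.
Reliability = 341.002 / 384.09 = 0.888.

0.888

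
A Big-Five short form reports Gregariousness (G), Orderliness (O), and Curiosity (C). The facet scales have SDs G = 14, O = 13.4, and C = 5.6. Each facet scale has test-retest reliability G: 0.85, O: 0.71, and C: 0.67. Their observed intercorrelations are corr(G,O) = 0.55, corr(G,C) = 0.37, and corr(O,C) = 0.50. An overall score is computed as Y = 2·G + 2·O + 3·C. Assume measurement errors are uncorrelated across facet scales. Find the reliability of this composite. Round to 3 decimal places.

Var(Y) = 2²·14² + 2²·13.4² + 3²·5.6² + 2·[4·14·13.4·0.55 + 6·14·5.6·0.37 + 6·13.4·5.6·0.50] = 1784.48 + 1623.78 = 3408.26.
Because errors are independent across components, Cov(Tᵢ,Tⱼ) = Cov(Xᵢ,Xⱼ); the off-diagonal part of the true-score variance is the same as above.
True-score variance = [2²·14²·0.85 + 2²·13.4²·0.71 + 3²·5.6²·0.67] + 1623.78 = 1365.45 + 1623.78 = 2989.23.
Reliability = 2989.23 / 3408.26 = 0.877.

0.877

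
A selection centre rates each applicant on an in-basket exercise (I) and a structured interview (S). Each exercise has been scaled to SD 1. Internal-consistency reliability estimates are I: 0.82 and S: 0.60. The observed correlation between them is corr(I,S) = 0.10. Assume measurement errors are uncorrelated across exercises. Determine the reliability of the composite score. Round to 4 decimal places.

Var(I+S) = 2 + 2·[0.10] = 2 + 0.2 = 2.2.
With uncorrelated errors the cross-covariances are all true-score covariance, so they carry over unchanged; only the diagonal terms shrink to ρᵢσᵢ².
True-score variance = [0.82 + 0.60] + 0.2 = 1.42 + 0.2 = 1.62.
Reliability = 1.62 / 2.2 = 0.7364.

0.7364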